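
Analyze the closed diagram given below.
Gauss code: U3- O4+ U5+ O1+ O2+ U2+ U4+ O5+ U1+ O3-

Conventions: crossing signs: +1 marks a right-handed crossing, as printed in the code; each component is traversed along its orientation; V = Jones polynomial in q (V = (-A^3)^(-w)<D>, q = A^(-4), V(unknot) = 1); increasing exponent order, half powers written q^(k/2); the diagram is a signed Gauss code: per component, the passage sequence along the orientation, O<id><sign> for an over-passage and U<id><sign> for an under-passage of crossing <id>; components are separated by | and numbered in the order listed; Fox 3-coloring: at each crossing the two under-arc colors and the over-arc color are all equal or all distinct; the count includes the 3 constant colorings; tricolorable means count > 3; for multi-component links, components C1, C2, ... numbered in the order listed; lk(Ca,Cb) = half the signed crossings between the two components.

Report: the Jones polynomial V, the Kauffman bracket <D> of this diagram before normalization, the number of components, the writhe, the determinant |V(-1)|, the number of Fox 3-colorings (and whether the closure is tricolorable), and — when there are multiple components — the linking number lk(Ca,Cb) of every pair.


V = q + q^3 - q^4
<D> = A^-7 - A^-3 - A^5 (w = +3)
1 component over 5 crossings, w = +3
9 Fox colorings among 3^5, |V(-1)| = 3: tricolorable
why: the span of V is 3, forcing >= 3 crossings in any diagram


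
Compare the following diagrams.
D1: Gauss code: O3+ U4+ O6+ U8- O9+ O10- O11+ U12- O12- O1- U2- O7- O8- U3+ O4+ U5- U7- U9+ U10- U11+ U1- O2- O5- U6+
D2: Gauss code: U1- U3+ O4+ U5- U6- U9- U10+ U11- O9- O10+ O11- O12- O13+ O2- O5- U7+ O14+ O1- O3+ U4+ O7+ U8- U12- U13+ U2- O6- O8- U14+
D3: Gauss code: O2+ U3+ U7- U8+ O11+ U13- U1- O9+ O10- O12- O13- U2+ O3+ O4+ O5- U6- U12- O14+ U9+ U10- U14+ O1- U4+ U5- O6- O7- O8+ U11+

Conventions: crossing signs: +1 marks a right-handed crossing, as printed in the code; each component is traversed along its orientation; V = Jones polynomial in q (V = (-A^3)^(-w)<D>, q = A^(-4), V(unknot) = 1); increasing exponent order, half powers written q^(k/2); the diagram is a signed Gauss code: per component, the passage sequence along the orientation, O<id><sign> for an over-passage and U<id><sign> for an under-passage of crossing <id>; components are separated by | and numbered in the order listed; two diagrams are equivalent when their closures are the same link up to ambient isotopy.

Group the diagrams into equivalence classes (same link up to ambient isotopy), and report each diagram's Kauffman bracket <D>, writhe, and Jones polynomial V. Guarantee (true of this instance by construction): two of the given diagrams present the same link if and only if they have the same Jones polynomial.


grouping into links: {D1, D2, D3}
V(D1) = -q^-3 + 2q^-2 - 2q^-1 + 3 - 2q + 2q^2 - q^3  (w -2, c 12, <D> = -A^-18 + 2A^-14 - 2A^-10 + 3A^-6 - 2A^-2 + 2A^2 - A^6)
V(D2) = -q^-3 + 2q^-2 - 2q^-1 + 3 - 2q + 2q^2 - q^3  (w -2, c 14, <D> = -A^-18 + 2A^-14 - 2A^-10 + 3A^-6 - 2A^-2 + 2A^2 - A^6)
V(D3) = -q^-3 + 2q^-2 - 2q^-1 + 3 - 2q + 2q^2 - q^3  [14 crossings, <D> = -A^-12 + 2A^-8 - 2A^-4 + 3 - 2A^4 + 2A^8 - A^12, w = 0]
why: one V(q) for all 3 diagrams — one class (guaranteed)


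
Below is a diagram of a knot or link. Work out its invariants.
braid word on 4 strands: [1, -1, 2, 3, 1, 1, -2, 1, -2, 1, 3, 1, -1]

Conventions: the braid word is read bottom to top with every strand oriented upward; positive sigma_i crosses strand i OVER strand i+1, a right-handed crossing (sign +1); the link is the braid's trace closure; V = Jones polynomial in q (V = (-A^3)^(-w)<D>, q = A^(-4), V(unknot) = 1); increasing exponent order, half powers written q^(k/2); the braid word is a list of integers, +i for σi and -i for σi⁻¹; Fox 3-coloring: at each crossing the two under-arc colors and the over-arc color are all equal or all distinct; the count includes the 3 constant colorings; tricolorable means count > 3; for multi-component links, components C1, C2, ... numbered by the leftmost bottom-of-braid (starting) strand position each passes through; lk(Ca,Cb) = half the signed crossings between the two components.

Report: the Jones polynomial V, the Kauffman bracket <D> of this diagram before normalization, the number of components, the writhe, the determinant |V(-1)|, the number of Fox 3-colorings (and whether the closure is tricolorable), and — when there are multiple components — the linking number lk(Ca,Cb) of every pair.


V(q) = 2q - 2q^2 + 3q^3 - 3q^4 + 2q^5 - 2q^6 + q^7
bracket: -A^-13 + 2A^-9 - 2A^-5 + 3A^-1 - 3A^3 + 2A^7 - 2A^11, w = +5
1 component, writhe +5, over 13 crossings
det 15, colorings 9 of 3^13 — tricolorable
observation: the span of V is 6, forcing >= 6 crossings in any diagram


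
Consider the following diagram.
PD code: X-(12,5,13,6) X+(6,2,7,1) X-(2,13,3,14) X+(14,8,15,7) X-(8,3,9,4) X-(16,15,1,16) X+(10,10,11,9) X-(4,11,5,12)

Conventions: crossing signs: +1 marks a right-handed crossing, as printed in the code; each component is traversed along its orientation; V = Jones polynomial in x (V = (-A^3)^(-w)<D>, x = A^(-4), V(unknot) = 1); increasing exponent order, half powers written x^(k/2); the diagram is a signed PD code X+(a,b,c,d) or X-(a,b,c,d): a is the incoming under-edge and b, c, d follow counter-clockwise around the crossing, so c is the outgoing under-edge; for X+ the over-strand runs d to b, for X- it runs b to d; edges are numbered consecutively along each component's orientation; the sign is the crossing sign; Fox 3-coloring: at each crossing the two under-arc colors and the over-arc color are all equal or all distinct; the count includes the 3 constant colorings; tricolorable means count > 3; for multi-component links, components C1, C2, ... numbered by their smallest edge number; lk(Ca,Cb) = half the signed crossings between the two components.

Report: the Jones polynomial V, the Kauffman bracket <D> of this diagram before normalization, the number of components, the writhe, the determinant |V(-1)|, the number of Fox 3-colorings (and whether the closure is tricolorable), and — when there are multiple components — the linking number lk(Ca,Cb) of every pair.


Jones polynomial: V(x) = x^-5 - 2x^-4 + 2x^-3 - 2x^-2 + 2x^-1 - 1 + x
<D> = A^-10 - A^-6 + 2A^-2 - 2A^2 + 2A^6 - 2A^10 + A^14; writhe -2
components 1, writhe -2 (8 crossings)
3-colorings: 3 of 3^8, det 11 — not tricolorable
note: the span of V is 6, forcing >= 6 crossings in any diagram


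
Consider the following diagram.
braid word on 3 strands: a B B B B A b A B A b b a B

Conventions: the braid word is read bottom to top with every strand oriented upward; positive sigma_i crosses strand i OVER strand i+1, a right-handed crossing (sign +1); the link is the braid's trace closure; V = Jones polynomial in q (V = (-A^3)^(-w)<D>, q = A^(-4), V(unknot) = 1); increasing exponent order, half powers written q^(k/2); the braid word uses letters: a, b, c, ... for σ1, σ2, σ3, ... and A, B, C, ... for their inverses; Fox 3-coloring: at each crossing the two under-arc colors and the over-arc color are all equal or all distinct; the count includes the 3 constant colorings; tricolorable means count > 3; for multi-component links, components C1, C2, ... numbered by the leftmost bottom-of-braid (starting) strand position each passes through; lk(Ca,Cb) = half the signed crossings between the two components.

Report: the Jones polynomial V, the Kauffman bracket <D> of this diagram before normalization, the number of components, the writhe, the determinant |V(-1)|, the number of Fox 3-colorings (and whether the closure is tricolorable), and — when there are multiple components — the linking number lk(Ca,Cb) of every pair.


Jones polynomial: V(q) = q^-8 - 2q^-7 + 3q^-6 - 4q^-5 + 3q^-4 - 3q^-3 + 3q^-2 - q^-1 + 1
<D> = A^-12 - A^-8 + 3A^-4 - 3 + 3A^4 - 4A^8 + 3A^12 - 2A^16 + A^20; writhe -4
components 1, writhe -4 (14 crossings)
3-colorings: 9 of 3^14, det 21 — tricolorable
note: w = -4 shifts under R1 moves; the (-A^3)^(4) factor cancels that in V


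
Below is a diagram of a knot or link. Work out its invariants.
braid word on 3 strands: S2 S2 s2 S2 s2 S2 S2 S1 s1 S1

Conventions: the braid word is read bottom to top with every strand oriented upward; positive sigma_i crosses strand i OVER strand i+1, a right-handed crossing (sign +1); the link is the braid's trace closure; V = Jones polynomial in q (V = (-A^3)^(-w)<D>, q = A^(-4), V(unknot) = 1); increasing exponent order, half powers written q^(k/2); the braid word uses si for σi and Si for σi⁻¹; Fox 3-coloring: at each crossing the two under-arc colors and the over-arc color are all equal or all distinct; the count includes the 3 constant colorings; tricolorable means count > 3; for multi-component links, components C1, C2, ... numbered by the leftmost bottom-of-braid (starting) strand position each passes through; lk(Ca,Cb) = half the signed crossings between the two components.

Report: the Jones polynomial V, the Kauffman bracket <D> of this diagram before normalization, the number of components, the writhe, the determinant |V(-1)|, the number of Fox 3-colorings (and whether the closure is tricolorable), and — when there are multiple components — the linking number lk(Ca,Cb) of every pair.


V = -q^-4 + q^-3 + q^-1
<D> = A^-8 + 1 - A^4 (w = -4)
1 component over 10 crossings, w = -4
9 Fox colorings among 3^10, |V(-1)| = 3: tricolorable
why: V spans 3 powers of q: at least 3 crossings in any diagram


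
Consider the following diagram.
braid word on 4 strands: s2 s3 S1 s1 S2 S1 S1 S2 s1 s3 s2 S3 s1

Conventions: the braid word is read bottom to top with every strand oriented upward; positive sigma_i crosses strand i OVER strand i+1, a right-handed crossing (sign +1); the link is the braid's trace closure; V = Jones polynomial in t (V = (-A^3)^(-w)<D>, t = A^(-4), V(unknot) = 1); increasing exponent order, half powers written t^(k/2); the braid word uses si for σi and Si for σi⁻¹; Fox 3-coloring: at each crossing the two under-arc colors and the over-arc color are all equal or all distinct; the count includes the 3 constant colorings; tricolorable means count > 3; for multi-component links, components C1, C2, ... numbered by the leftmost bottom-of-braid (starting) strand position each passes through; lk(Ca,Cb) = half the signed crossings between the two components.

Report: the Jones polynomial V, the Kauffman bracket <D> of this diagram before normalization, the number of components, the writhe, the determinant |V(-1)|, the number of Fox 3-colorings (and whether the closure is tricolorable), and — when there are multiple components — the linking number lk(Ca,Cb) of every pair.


V = -t^-3 + t^-2 - t^-1 + 3 - t + t^2 - t^3
<D> = A^-9 - A^-5 + A^-1 - 3A^3 + A^7 - A^11 + A^15 (w = +1)
1 component over 13 crossings, w = +1
27 Fox colorings among 3^13, |V(-1)| = 9: tricolorable
why: free reduction leaves σ2 σ3 σ2⁻¹ σ1⁻¹ σ1⁻¹ σ2⁻¹ σ1 σ3 σ2 σ3⁻¹ σ1 of the original 13 letters


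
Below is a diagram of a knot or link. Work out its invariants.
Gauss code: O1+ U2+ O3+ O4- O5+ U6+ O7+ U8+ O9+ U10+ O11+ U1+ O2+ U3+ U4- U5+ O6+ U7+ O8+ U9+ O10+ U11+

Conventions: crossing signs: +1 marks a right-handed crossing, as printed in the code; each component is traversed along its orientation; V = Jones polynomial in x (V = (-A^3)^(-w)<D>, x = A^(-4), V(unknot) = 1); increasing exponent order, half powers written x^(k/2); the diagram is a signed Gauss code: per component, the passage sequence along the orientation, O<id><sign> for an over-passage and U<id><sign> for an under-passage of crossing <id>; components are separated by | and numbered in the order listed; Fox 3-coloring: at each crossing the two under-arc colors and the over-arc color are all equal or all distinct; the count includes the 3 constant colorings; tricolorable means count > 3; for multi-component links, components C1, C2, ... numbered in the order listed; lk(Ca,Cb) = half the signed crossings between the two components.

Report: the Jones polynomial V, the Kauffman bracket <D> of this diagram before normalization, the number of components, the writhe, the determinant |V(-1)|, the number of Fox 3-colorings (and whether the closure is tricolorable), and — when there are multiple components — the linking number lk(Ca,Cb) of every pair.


V = x^4 + x^6 - x^7 + x^8 - x^9 + x^10 - x^11 + x^12 - x^13
<D> = A^-25 - A^-21 + A^-17 - A^-13 + A^-9 - A^-5 + A^-1 - A^3 - A^11 (w = +9)
1 component over 11 crossings, w = +9
9 Fox colorings among 3^11, |V(-1)| = 9: tricolorable
why: det 9 = |V(-1)|; divisible by 3, so tricolorable


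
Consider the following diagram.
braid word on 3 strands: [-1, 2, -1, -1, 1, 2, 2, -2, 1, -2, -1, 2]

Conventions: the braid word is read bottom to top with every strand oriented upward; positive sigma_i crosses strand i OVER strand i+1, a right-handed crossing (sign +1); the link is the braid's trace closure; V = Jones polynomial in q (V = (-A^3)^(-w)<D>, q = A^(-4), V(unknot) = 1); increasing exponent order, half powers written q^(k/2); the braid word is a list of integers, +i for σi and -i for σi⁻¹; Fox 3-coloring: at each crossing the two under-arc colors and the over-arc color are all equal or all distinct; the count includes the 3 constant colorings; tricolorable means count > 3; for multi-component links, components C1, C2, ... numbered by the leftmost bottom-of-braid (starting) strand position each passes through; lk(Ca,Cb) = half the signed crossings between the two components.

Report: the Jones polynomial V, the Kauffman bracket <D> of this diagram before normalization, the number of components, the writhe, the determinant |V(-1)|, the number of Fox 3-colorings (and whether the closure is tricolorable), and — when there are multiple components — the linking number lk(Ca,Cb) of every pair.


V = -q^-3 + 2q^-2 - 2q^-1 + 3 - 2q + 2q^2 - q^3
<D> = -A^-12 + 2A^-8 - 2A^-4 + 3 - 2A^4 + 2A^8 - A^12 (w = 0)
1 component over 12 crossings, w = 0
3 Fox colorings among 3^12, |V(-1)| = 13: not tricolorable
why: w = 0 (over 12 crossings) is diagram-only; (-A^3)^(0) removes it from V


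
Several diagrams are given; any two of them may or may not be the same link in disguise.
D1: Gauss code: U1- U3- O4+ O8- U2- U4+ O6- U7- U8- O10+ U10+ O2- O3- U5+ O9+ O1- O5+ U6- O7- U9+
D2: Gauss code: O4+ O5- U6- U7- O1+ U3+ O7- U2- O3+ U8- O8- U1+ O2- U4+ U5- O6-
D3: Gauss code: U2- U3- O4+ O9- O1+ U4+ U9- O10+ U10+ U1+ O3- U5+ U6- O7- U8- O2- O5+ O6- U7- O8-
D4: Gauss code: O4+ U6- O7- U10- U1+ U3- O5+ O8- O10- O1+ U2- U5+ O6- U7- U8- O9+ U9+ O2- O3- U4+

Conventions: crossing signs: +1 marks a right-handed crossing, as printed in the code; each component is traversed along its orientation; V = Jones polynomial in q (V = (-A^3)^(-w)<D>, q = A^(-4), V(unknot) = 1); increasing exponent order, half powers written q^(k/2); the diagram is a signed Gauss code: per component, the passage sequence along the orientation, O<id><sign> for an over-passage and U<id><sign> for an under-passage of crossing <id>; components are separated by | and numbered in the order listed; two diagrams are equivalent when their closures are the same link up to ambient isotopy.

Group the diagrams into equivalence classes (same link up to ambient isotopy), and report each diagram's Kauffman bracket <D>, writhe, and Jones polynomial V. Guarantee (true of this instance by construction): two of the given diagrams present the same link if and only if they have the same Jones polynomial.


grouping into links: {D1, D4} | {D2} | {D3}
V(D1) = -q^-6 + q^-5 - q^-4 + 2q^-3 - q^-2 + q^-1  (w -2, c 10, <D> = A^-2 - A^2 + 2A^6 - A^10 + A^14 - A^18)
V(D2) = q^-2 - q^-1 + 1 - q + q^2  [8 crossings, <D> = A^-14 - A^-10 + A^-6 - A^-2 + A^2, w = -2]
V(D3) = -q^-4 + q^-3 + q^-1  (w -2, c 10, <D> = A^-2 + A^6 - A^10)
V(D4) = -q^-6 + q^-5 - q^-4 + 2q^-3 - q^-2 + q^-1  (w -2, c 10, <D> = A^-2 - A^2 + 2A^6 - A^10 + A^14 - A^18)
why: 3 values of V(q) split the 4 diagrams


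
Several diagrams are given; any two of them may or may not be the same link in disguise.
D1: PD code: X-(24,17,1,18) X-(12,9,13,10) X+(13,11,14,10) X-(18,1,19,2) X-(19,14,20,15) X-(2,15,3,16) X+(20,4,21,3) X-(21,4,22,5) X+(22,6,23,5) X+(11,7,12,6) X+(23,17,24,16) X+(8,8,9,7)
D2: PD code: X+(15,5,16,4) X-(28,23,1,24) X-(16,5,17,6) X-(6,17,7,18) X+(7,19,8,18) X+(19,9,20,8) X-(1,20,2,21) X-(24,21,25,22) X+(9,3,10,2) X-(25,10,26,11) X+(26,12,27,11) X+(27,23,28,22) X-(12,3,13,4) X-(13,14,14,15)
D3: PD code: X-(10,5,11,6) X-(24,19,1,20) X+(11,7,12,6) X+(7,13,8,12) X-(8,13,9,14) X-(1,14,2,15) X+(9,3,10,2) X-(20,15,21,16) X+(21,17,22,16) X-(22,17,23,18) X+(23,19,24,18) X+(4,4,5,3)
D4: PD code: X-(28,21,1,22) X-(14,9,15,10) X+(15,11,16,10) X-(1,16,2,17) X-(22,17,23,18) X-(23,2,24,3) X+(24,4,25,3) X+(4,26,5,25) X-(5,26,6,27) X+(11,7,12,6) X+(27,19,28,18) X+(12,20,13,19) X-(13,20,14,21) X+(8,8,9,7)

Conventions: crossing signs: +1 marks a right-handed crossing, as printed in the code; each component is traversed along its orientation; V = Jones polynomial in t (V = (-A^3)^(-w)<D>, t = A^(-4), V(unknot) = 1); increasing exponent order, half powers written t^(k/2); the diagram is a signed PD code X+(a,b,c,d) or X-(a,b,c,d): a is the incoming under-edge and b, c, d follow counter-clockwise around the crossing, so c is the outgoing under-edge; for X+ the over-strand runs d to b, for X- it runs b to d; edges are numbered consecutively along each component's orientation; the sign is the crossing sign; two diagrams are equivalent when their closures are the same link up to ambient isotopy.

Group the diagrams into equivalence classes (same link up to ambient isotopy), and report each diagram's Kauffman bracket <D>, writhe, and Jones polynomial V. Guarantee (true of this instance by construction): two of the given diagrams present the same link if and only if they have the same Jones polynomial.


grouping into links: {D1, D2, D3, D4}
V(D1) = 1  (w 0, c 12, <D> = 1)
D2 (bracket A^-6; 14 crossings at w = -2): V = 1
V(D3) = 1  [12 crossings, <D> = 1, w = 0]
V(D4) = 1  [14 crossings, <D> = 1, w = 0]
why: one V(t) for all 4 diagrams — one class (guaranteed)


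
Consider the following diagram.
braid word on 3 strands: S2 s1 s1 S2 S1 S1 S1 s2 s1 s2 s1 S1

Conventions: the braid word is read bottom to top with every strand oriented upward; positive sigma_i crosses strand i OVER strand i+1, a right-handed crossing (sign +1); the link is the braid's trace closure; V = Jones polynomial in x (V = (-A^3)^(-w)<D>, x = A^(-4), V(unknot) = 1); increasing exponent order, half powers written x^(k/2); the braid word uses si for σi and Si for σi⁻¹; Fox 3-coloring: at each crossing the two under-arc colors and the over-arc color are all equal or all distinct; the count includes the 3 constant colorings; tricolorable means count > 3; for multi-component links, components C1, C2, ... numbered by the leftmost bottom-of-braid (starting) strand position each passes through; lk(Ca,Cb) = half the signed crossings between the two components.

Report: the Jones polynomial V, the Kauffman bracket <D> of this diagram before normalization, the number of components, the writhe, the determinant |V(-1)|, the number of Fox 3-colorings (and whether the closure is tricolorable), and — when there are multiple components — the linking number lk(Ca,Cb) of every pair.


Jones polynomial: V(x) = -x^-3 + x^-2 - x^-1 + 3 - x + x^2 - x^3
<D> = -A^-12 + A^-8 - A^-4 + 3 - A^4 + A^8 - A^12; writhe 0
components 1, writhe 0 (12 crossings)
3-colorings: 27 of 3^12, det 9 — tricolorable
note: V is palindromic (span 6, det 9): x -> 1/x fixes it; necessary, not sufficient, for amphichirality


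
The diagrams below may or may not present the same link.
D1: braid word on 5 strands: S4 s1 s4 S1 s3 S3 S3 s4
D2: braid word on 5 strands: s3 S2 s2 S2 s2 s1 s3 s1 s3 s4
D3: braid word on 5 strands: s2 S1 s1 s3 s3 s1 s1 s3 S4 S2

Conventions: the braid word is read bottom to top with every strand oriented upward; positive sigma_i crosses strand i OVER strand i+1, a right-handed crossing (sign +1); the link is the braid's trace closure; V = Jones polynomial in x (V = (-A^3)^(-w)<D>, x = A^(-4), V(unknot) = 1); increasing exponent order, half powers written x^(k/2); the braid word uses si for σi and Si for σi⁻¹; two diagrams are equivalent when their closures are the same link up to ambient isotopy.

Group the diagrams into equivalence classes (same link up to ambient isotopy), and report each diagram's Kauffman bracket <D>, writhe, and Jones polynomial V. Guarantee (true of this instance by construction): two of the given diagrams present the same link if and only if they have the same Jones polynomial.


equivalence classes: {D1} | {D2, D3}
D1 (bracket A^-4 + 2 + A^4; 8 crossings at w = 0): V = x^-1 + 2 + x
D2 (bracket -A^-10 + A^2 + 2A^6 + A^10 + A^14; 10 crossings at w = +6): V = x + x^2 + 2x^3 + x^4 - x^7
V(D3) = x + x^2 + 2x^3 + x^4 - x^7  (w +4, c 10, <D> = -A^-16 + A^-4 + 2 + A^4 + A^8)
observation: comparing 3 Jones polynomials yields 2 groups


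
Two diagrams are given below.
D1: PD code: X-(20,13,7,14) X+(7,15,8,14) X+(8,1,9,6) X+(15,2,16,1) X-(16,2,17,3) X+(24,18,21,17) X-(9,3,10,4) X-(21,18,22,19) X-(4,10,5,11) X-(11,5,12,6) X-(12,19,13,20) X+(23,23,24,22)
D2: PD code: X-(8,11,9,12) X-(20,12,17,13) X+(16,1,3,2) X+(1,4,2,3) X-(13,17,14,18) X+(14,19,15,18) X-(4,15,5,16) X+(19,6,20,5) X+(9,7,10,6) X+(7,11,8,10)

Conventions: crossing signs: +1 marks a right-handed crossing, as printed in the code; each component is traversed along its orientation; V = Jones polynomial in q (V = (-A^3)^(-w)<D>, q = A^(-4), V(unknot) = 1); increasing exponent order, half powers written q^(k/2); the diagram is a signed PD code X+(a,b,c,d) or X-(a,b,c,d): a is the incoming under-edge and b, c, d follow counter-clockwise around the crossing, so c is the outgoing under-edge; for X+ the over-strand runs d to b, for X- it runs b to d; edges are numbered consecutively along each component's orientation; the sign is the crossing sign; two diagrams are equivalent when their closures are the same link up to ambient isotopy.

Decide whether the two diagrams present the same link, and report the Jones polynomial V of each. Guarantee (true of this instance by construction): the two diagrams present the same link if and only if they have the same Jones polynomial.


same link: no
V(D1) = q^-3 + q^-2 + q^-1 + 1  [12 crossings, <D> = A^-6 + A^-2 + A^2 + A^6, w = -2]
V(D2) = 1 + q + q^2 + q^3  (w +2, c 10, <D> = A^-6 + A^-2 + A^2 + A^6)
note: 2 classes among 2 diagrams; unequal V(q) rules out equality


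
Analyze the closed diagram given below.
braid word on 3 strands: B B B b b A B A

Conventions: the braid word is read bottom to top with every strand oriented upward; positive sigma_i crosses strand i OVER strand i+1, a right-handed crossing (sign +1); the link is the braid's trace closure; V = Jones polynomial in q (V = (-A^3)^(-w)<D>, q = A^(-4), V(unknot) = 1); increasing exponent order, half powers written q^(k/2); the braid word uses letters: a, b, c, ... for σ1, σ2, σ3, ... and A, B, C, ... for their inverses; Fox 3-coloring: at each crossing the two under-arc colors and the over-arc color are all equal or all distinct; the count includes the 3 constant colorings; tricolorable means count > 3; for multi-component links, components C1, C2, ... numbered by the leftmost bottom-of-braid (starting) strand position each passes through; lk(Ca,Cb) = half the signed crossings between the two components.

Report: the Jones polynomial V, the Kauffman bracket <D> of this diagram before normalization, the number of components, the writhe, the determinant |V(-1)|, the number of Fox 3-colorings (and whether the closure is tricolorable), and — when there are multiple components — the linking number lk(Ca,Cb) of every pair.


Jones polynomial: V(q) = -q^-4 + q^-3 + q^-1
<D> = A^-8 + 1 - A^4; writhe -4
components 1, writhe -4 (8 crossings)
3-colorings: 9 of 3^8, det 3 — tricolorable
note: w = -4 (over 8 crossings) is diagram-only; (-A^3)^(4) removes it from V


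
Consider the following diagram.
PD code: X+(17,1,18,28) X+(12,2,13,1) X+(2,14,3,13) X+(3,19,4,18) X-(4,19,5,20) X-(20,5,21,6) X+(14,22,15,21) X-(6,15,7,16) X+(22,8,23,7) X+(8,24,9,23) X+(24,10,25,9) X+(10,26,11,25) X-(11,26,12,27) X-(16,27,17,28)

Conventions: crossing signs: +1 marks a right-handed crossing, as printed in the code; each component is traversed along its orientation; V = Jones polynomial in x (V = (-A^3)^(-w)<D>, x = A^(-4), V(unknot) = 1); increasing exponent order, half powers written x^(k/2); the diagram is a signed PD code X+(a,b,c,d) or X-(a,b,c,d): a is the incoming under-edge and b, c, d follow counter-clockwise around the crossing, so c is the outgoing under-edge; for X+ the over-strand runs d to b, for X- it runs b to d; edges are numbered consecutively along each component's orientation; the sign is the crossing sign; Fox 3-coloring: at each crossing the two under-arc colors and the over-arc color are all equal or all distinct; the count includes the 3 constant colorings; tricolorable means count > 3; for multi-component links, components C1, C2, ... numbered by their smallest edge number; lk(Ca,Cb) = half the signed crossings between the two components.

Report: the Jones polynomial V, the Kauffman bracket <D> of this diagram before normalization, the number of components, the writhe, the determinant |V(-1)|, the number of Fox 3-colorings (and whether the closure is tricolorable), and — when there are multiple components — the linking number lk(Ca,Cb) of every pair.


V(x) = 1 - x + 2x^2 - 2x^3 + 3x^4 - 3x^5 + 2x^6 - 2x^7 + x^8
bracket: A^-20 - 2A^-16 + 2A^-12 - 3A^-8 + 3A^-4 - 2 + 2A^4 - A^8 + A^12, w = +4
1 component, writhe +4, over 14 crossings
det 17, colorings 3 of 3^14 — not tricolorable
observation: |V(-1)| = 17: so not tricolorable, since 3 does not divide 17


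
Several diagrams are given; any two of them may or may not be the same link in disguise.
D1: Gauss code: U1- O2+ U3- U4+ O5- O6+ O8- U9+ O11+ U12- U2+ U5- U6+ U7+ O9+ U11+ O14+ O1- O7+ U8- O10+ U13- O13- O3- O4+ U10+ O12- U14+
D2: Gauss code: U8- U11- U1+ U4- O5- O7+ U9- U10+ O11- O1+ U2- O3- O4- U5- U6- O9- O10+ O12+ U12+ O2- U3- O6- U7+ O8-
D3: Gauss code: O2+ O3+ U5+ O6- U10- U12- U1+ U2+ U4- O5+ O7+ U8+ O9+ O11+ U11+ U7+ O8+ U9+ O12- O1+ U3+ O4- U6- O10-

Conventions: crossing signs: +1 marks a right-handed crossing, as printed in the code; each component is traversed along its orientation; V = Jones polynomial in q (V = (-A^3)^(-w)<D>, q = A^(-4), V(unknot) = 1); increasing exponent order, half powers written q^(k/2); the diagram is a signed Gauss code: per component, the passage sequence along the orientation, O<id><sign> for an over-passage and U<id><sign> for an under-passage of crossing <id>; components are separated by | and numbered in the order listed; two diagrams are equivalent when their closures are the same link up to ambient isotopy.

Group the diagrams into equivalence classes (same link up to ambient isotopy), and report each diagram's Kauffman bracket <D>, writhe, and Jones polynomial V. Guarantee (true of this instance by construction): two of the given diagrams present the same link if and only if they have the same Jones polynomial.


classes: {D1} | {D2} | {D3}
V(D1) = q + q^3 - q^4  [14 crossings, <D> = -A^-10 + A^-6 + A^2, w = +2]
D2 (bracket A^-8 - A^-4 + 2 - A^4 + A^8 - A^12; 12 crossings at w = -4): V = -q^-6 + q^-5 - q^-4 + 2q^-3 - q^-2 + q^-1
V(D3) = q^-1 - 1 + 2q - 3q^2 + 3q^3 - 2q^4 + 2q^5 - q^6  [12 crossings, <D> = -A^-12 + 2A^-8 - 2A^-4 + 3 - 3A^4 + 2A^8 - A^12 + A^16, w = +4]
note: comparing 3 Jones polynomials yields 3 groups


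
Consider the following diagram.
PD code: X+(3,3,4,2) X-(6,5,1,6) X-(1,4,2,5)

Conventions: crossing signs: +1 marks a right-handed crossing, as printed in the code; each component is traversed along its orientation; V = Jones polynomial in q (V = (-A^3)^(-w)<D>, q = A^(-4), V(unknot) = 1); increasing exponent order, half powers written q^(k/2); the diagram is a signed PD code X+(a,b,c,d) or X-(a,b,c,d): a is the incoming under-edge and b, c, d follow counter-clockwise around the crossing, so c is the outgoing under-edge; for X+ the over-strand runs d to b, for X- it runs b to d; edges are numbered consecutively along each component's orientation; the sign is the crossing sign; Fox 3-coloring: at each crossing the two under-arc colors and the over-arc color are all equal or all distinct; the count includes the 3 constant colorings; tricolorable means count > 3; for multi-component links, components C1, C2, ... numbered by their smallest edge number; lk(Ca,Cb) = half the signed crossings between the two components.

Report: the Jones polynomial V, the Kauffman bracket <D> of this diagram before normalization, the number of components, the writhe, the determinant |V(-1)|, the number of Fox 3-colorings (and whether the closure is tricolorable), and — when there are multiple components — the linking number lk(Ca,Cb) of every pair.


V(q) = 1
bracket: -A^-3, w = -1
1 component, writhe -1, over 3 crossings
det 1, colorings 3 of 3^3 — not tricolorable
observation: det 1 = |V(-1)|; not divisible by 3, so not tricolorable


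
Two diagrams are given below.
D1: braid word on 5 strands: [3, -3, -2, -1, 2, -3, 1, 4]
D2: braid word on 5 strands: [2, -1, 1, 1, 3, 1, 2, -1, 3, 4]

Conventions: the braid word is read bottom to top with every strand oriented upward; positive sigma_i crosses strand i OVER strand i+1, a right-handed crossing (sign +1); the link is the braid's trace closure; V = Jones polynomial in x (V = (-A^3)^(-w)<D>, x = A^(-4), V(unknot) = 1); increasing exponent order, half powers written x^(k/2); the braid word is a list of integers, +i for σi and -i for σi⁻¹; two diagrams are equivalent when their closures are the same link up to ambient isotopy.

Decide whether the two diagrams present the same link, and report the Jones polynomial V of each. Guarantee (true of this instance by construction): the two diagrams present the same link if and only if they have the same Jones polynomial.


same link: no
V(D1) = 1  [8 crossings, <D> = 1, w = 0]
V(D2) = x - x^2 + 2x^3 - x^4 + x^5 - x^6  (w +6, c 10, <D> = -A^-6 + A^-2 - A^2 + 2A^6 - A^10 + A^14)
note: 2 values of V(x) split the 2 diagrams


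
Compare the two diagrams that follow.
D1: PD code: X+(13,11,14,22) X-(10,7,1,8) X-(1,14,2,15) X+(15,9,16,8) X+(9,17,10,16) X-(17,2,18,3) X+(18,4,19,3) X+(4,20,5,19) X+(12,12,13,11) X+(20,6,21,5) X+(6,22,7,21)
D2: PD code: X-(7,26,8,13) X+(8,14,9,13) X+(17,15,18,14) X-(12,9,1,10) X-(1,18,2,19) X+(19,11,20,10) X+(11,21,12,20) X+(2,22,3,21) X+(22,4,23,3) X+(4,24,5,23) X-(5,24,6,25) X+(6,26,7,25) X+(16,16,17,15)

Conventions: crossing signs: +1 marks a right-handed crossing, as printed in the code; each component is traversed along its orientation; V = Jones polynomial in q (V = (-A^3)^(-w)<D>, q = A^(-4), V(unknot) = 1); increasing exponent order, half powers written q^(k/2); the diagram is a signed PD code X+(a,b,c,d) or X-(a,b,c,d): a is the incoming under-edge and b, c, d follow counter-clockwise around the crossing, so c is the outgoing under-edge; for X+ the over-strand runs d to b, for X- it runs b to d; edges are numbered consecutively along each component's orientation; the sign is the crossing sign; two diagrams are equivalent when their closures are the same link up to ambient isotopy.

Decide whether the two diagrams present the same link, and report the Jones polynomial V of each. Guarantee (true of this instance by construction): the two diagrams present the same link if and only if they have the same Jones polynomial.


equivalent: yes
D1 (bracket A^-7 - A^-3 + A + A^9; 11 crossings at w = +5): V = -q^(3/2) - q^(7/2) + q^(9/2) - q^(11/2)
V(D2) = -q^(3/2) - q^(7/2) + q^(9/2) - q^(11/2)  [13 crossings, <D> = A^-7 - A^-3 + A + A^9, w = +5]
observation: Reidemeister moves carry D1 (11 crossings) to D2 (13)


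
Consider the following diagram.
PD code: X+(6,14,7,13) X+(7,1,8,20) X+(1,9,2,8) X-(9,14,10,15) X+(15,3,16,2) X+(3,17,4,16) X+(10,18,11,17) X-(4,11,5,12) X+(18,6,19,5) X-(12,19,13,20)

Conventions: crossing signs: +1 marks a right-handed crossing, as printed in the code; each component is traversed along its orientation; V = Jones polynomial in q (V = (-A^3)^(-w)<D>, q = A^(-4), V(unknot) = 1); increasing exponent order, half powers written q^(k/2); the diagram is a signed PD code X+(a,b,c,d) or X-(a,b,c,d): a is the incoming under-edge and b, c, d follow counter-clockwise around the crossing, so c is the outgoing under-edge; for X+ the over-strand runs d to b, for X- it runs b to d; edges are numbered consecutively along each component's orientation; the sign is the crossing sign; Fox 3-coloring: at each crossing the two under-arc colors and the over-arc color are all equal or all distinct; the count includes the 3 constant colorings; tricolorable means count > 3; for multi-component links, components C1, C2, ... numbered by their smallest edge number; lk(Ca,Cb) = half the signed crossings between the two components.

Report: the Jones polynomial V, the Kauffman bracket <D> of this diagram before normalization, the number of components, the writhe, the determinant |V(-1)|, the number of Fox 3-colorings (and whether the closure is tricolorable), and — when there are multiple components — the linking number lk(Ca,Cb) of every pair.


V = -1 + 4q - 5q^2 + 7q^3 - 7q^4 + 6q^5 - 5q^6 + 3q^7 - q^8
<D> = -A^-20 + 3A^-16 - 5A^-12 + 6A^-8 - 7A^-4 + 7 - 5A^4 + 4A^8 - A^12 (w = +4)
1 component over 10 crossings, w = +4
9 Fox colorings among 3^10, |V(-1)| = 39: tricolorable
why: the span of V is 8, forcing >= 8 crossings in any diagram


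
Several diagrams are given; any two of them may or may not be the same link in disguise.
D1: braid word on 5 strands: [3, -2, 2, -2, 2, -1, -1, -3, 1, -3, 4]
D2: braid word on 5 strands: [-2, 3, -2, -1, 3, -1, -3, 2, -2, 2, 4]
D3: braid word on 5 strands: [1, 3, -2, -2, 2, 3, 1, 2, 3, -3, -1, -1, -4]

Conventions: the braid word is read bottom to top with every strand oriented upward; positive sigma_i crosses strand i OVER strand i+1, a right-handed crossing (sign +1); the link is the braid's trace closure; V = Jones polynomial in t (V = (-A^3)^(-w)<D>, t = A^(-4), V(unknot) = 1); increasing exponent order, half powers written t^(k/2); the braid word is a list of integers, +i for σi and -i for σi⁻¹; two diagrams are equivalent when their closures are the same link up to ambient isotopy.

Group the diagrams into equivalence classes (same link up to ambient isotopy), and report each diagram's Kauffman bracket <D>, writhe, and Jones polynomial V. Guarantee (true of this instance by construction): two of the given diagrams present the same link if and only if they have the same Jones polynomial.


equivalence classes: {D1} | {D2} | {D3}
D1 (bracket A^-5 + A^-1; 11 crossings at w = -1): V = -t^(-1/2) - t^(1/2)
V(D2) = -t^(-5/2) - t^(-1/2)  (w -1, c 11, <D> = A^-1 + A^7)
V(D3) = -t^(1/2) - t^(5/2)  [13 crossings, <D> = A^-7 + A, w = +1]
key observation: V(t) takes 3 values over 3 diagrams, fixing the grouping


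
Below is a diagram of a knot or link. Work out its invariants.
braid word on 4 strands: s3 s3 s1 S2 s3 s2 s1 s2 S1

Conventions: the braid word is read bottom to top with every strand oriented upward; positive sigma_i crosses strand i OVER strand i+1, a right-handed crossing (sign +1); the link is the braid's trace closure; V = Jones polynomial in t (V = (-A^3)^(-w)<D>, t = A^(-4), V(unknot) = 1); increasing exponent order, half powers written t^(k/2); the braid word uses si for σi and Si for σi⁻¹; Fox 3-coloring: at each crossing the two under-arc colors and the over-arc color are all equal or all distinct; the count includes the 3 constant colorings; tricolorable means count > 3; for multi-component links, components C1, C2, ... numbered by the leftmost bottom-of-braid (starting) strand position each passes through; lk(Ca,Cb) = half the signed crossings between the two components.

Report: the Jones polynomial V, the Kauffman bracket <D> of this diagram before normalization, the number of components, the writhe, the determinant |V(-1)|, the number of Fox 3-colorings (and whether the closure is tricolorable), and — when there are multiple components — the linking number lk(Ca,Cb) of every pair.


V = t - t^2 + 2t^3 - t^4 + t^5 - t^6
<D> = A^-9 - A^-5 + A^-1 - 2A^3 + A^7 - A^11 (w = +5)
1 component over 9 crossings, w = +5
3 Fox colorings among 3^9, |V(-1)| = 7: not tricolorable
why: the span of V is 5, forcing >= 5 crossings in any diagram


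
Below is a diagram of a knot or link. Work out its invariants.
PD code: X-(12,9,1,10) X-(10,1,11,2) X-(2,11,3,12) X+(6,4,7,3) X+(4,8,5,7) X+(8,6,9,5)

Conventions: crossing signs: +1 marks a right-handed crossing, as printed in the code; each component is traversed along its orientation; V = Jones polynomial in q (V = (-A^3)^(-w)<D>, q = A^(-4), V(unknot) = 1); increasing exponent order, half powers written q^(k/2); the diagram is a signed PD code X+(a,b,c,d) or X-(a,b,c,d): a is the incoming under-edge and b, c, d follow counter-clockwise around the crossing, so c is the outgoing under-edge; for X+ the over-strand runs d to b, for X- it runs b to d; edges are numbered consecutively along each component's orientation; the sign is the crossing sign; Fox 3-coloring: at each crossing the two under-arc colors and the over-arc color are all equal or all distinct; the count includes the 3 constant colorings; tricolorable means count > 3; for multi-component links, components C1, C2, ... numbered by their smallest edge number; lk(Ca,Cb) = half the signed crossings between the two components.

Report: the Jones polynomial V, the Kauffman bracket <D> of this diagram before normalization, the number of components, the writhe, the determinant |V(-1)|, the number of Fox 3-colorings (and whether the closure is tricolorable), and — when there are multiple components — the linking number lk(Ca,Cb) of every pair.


Jones polynomial: V(q) = -q^-3 + q^-2 - q^-1 + 3 - q + q^2 - q^3
<D> = -A^-12 + A^-8 - A^-4 + 3 - A^4 + A^8 - A^12; writhe 0
components 1, writhe 0 (6 crossings)
3-colorings: 27 of 3^6, det 9 — tricolorable
note: the span of V is 6, forcing >= 6 crossings in any diagram


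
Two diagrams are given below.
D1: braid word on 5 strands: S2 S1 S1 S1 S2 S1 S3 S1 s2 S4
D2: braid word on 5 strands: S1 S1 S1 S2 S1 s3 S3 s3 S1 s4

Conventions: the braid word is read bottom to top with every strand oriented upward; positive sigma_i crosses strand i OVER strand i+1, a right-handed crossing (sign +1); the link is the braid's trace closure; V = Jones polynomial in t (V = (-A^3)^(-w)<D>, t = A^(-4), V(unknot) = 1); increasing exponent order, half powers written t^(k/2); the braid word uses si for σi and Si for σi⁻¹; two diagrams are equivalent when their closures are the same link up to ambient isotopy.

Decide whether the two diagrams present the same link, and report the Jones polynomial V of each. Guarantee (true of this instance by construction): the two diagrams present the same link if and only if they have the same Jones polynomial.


same link: yes
V(D1) = -t^-7 + t^-6 - t^-5 + t^-4 + t^-2  [10 crossings, <D> = A^-16 + A^-8 - A^-4 + 1 - A^4, w = -8]
D2 (bracket A^-4 + A^4 - A^8 + A^12 - A^16; 10 crossings at w = -4): V = -t^-7 + t^-6 - t^-5 + t^-4 + t^-2
note: Markov moves rewrite D1 (10 crossings) into D2 (10)


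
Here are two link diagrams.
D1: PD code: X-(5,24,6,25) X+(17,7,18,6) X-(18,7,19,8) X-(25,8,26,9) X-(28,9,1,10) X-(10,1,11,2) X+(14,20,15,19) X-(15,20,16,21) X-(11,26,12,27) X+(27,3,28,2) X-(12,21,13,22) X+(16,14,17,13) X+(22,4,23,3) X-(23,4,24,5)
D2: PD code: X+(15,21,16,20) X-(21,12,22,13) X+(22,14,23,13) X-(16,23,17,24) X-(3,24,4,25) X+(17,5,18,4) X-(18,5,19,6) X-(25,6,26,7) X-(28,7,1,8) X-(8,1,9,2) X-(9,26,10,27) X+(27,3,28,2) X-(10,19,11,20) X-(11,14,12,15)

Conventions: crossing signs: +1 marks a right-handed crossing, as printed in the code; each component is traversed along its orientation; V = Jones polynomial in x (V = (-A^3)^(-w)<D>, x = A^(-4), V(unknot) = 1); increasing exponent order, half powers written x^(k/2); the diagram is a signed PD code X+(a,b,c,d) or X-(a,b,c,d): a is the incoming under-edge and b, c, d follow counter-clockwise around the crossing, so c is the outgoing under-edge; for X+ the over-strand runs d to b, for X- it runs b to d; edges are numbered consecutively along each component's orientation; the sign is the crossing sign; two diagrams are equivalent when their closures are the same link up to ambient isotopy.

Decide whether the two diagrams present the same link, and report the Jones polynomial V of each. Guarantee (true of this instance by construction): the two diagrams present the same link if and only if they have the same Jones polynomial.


equivalent: yes
V(D1) = -x^-6 + x^-5 - x^-4 + 2x^-3 - x^-2 + x^-1  (w -4, c 14, <D> = A^-8 - A^-4 + 2 - A^4 + A^8 - A^12)
D2 (bracket A^-14 - A^-10 + 2A^-6 - A^-2 + A^2 - A^6; 14 crossings at w = -6): V = -x^-6 + x^-5 - x^-4 + 2x^-3 - x^-2 + x^-1
why: from 14 to 14 crossings by R-moves: one link, two diagrams
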